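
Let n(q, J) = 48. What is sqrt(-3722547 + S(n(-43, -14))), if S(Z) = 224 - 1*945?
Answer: 2*I*sqrt(930817) ≈ 1929.6*I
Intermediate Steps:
S(Z) = -721 (S(Z) = 224 - 945 = -721)
sqrt(-3722547 + S(n(-43, -14))) = sqrt(-3722547 - 721) = sqrt(-3723268) = 2*I*sqrt(930817)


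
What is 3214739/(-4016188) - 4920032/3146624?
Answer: -816087969/345209614 ≈ -2.3640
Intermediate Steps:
3214739/(-4016188) - 4920032/3146624 = 3214739*(-1/4016188) - 4920032*1/3146624 = -292249/365108 - 11827/7564 = -816087969/345209614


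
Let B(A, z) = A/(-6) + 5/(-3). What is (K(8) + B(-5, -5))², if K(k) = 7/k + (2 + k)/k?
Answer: 961/576 ≈ 1.6684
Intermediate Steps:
B(A, z) = -5/3 - A/6 (B(A, z) = A*(-⅙) + 5*(-⅓) = -A/6 - 5/3 = -5/3 - A/6)
K(k) = 7/k + (2 + k)/k
(K(8) + B(-5, -5))² = ((9 + 8)/8 + (-5/3 - ⅙*(-5)))² = ((⅛)*17 + (-5/3 + ⅚))² = (17/8 - ⅚)² = (31/24)² = 961/576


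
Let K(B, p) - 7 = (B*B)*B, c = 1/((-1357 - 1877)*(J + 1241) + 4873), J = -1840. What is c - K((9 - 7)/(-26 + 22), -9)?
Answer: -106812137/15536312 ≈ -6.8750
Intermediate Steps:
c = 1/1942039 (c = 1/((-1357 - 1877)*(-1840 + 1241) + 4873) = 1/(-3234*(-599) + 4873) = 1/(1937166 + 4873) = 1/1942039 ≈ 5.1492e-7)
K(B, p) = 7 + B**3 (K(B, p) = 7 + (B*B)*B = 7 + B**2*B = 7 + B**3)
c - K((9 - 7)/(-26 + 22), -9) = 1/1942039 - (7 + ((9 - 7)/(-26 + 22))**3) = 1/1942039 - (7 + (2/(-4))**3) = 1/1942039 - (7 + (2*(-1/4))**3) = 1/1942039 - (7 + (-1/2)**3) = 1/1942039 - (7 - 1/8) = 1/1942039 - 1*55/8 = 1/1942039 - 55/8 = -106812137/15536312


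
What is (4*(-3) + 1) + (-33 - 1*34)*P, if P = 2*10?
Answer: -1351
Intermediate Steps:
P = 20
(4*(-3) + 1) + (-33 - 1*34)*P = (4*(-3) + 1) + (-33 - 1*34)*20 = (-12 + 1) + (-33 - 34)*20 = -11 - 67*20 = -11 - 1340 = -1351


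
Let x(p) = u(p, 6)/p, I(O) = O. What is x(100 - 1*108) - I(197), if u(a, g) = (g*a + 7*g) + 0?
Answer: -785/4 ≈ -196.25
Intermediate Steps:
u(a, g) = 7*g + a*g (u(a, g) = (a*g + 7*g) + 0 = (7*g + a*g) + 0 = 7*g + a*g)
x(p) = (42 + 6*p)/p (x(p) = (6*(7 + p))/p = (42 + 6*p)/p)
x(100 - 1*108) - I(197) = (6 + 42/(100 - 1*108)) - 1*197 = (6 + 42/(100 - 108)) - 197 = (6 + 42/(-8)) - 197 = (6 + 42*(-⅛)) - 197 = (6 - 21/4) - 197 = ¾ - 197 = -785/4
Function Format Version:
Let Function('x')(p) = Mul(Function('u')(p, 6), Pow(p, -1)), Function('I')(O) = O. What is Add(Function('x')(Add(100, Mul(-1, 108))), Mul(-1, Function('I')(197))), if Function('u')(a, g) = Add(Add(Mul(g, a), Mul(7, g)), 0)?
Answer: Rational(-785, 4) ≈ -196.25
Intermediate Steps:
Function('u')(a, g) = Add(Mul(7, g), Mul(a, g)) (Function('u')(a, g) = Add(Add(Mul(a, g), Mul(7, g)), 0) = Add(Add(Mul(7, g), Mul(a, g)), 0) = Add(Mul(7, g), Mul(a, g)))
Function('x')(p) = Mul(Pow(p, -1), Add(42, Mul(6, p))) (Function('x')(p) = Mul(Mul(6, Add(7, p)), Pow(p, -1)) = Mul(Add(42, Mul(6, p)), Pow(p, -1)) = Mul(Pow(p, -1), Add(42, Mul(6, p))))
Add(Function('x')(Add(100, Mul(-1, 108))), Mul(-1, Function('I')(197))) = Add(Add(6, Mul(42, Pow(Add(100, Mul(-1, 108)), -1))), Mul(-1, 197)) = Add(Add(6, Mul(42, Pow(Add(100, -108), -1))), -197) = Add(Add(6, Mul(42, Pow(-8, -1))), -197) = Add(Add(6, Mul(42, Rational(-1, 8))), -197) = Add(Add(6, Rational(-21, 4)), -197) = Add(Rational(3, 4), -197) = Rational(-785, 4)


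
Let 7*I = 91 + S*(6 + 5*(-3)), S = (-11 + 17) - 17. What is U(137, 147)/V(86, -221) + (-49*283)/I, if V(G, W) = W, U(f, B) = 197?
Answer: -21489679/41990 ≈ -511.78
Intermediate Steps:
S = -11 (S = 6 - 17 = -11)
I = 190/7 (I = (91 - 11*(6 + 5*(-3)))/7 = (91 - 11*(6 - 15))/7 = (91 - 11*(-9))/7 = (91 + 99)/7 = (⅐)*190 = 190/7 ≈ 27.143)
U(137, 147)/V(86, -221) + (-49*283)/I = 197/(-221) + (-49*283)/(190/7) = 197*(-1/221) - 13867*7/190 = -197/221 - 97069/190 = -21489679/41990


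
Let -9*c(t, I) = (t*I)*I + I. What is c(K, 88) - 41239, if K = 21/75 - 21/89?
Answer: -826765687/20025 ≈ -41287.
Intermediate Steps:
K = 98/2225 (K = 21*(1/75) - 21*1/89 = 7/25 - 21/89 = 98/2225 ≈ 0.044045)
c(t, I) = -I/9 - t*I²/9 (c(t, I) = -((t*I)*I + I)/9 = -((I*t)*I + I)/9 = -(t*I² + I)/9 = -(I + t*I²)/9 = -I/9 - t*I²/9)
c(K, 88) - 41239 = -⅑*88*(1 + 88*(98/2225)) - 41239 = -⅑*88*(1 + 8624/2225) - 41239 = -⅑*88*10849/2225 - 41239 = -954712/20025 - 41239 = -826765687/20025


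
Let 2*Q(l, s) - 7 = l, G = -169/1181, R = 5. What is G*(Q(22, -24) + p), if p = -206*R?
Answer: 343239/2362 ≈ 145.32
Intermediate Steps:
p = -1030 (p = -206*5 = -1030)
G = -169/1181 (G = -169*1/1181 = -169/1181 ≈ -0.14310)
Q(l, s) = 7/2 + l/2
G*(Q(22, -24) + p) = -169*((7/2 + (½)*22) - 1030)/1181 = -169*((7/2 + 11) - 1030)/1181 = -169*(29/2 - 1030)/1181 = -169/1181*(-2031/2) = 343239/2362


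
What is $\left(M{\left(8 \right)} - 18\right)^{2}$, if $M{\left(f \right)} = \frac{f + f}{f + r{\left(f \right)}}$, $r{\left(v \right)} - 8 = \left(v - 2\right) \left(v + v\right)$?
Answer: $\frac{15625}{49} \approx 318.88$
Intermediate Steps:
$r{\left(v \right)} = 8 + 2 v \left(-2 + v\right)$ ($r{\left(v \right)} = 8 + \left(v - 2\right) \left(v + v\right) = 8 + \left(-2 + v\right) 2 v = 8 + 2 v \left(-2 + v\right)$)
$M{\left(f \right)} = \frac{2 f}{8 - 3 f + 2 f^{2}}$ ($M{\left(f \right)} = \frac{f + f}{f + \left(8 - 4 f + 2 f^{2}\right)} = \frac{2 f}{8 - 3 f + 2 f^{2}}$)
$\left(M{\left(8 \right)} - 18\right)^{2} = \left(2 \cdot 8 \frac{1}{8 - 24 + 2 \cdot 8^{2}} - 18\right)^{2} = \left(2 \cdot 8 \frac{1}{8 - 24 + 2 \cdot 64} - 18\right)^{2} = \left(2 \cdot 8 \frac{1}{8 - 24 + 128} - 18\right)^{2} = \left(2 \cdot 8 \cdot \frac{1}{112} - 18\right)^{2} = \left(\frac{1}{7} - 18\right)^{2} = \left(- \frac{125}{7}\right)^{2} = \frac{15625}{49}$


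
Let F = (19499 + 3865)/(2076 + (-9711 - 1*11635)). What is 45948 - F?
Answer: 442720662/9635 ≈ 45949.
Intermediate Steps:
F = -11682/9635 (F = 23364/(2076 + (-9711 - 11635)) = 23364/(2076 - 21346) = 23364/(-19270) = 23364*(-1/19270) = -11682/9635 ≈ -1.2125)
45948 - F = 45948 - 1*(-11682/9635) = 45948 + 11682/9635 = 442720662/9635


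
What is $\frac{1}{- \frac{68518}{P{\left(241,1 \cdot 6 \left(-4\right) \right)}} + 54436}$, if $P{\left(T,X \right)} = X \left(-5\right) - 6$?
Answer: $\frac{57}{3068593} \approx 1.8575 \cdot 10^{-5}$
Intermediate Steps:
$P{\left(T,X \right)} = -6 - 5 X$ ($P{\left(T,X \right)} = - 5 X - 6 = -6 - 5 X$)
$\frac{1}{- \frac{68518}{P{\left(241,1 \cdot 6 \left(-4\right) \right)}} + 54436} = \frac{1}{- \frac{68518}{-6 - 5 \cdot 1 \cdot 6 \left(-4\right)} + 54436} = \frac{1}{- \frac{68518}{-6 - 5 \cdot 6 \left(-4\right)} + 54436} = \frac{1}{- \frac{68518}{-6 - -120} + 54436} = \frac{1}{- \frac{68518}{-6 + 120} + 54436} = \frac{1}{- \frac{68518}{114} + 54436} = \frac{1}{\left(-68518\right) \frac{1}{114} + 54436} = \frac{1}{- \frac{34259}{57} + 54436} = \frac{1}{\frac{3068593}{57}} = \frac{57}{3068593}$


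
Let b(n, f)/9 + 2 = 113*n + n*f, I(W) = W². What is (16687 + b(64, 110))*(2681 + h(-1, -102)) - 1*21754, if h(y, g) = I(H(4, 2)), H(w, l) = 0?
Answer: 389036923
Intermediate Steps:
h(y, g) = 0 (h(y, g) = 0² = 0)
b(n, f) = -18 + 1017*n + 9*f*n (b(n, f) = -18 + 9*(113*n + n*f) = -18 + 9*(113*n + f*n) = -18 + (1017*n + 9*f*n) = -18 + 1017*n + 9*f*n)
(16687 + b(64, 110))*(2681 + h(-1, -102)) - 1*21754 = (16687 + (-18 + 1017*64 + 9*110*64))*(2681 + 0) - 1*21754 = (16687 + (-18 + 65088 + 63360))*2681 - 21754 = (16687 + 128430)*2681 - 21754 = 145117*2681 - 21754 = 389058677 - 21754 = 389036923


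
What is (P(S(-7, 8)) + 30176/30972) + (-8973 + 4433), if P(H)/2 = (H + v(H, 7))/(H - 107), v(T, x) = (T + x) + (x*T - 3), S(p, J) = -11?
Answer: -2072859299/456837 ≈ -4537.4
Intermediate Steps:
v(T, x) = -3 + T + x + T*x (v(T, x) = (T + x) + (T*x - 3) = (T + x) + (-3 + T*x) = -3 + T + x + T*x)
P(H) = 2*(4 + 9*H)/(-107 + H) (P(H) = 2*((H + (-3 + H + 7 + H*7))/(H - 107)) = 2*((H + (-3 + H + 7 + 7*H))/(-107 + H)) = 2*((H + (4 + 8*H))/(-107 + H)) = 2*((4 + 9*H)/(-107 + H)) = 2*(4 + 9*H)/(-107 + H))
(P(S(-7, 8)) + 30176/30972) + (-8973 + 4433) = (2*(4 + 9*(-11))/(-107 - 11) + 30176/30972) + (-8973 + 4433) = (2*(4 - 99)/(-118) + 30176*(1/30972)) - 4540 = (2*(-1/118)*(-95) + 7544/7743) - 4540 = (95/59 + 7544/7743) - 4540 = 1180681/456837 - 4540 = -2072859299/456837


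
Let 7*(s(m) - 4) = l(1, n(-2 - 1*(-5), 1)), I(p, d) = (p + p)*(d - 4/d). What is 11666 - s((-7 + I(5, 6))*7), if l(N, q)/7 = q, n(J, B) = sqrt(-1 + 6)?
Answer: 11662 - sqrt(5) ≈ 11660.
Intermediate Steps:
n(J, B) = sqrt(5)
l(N, q) = 7*q
I(p, d) = 2*p*(d - 4/d) (I(p, d) = (2*p)*(d - 4/d) = 2*p*(d - 4/d))
s(m) = 4 + sqrt(5) (s(m) = 4 + (7*sqrt(5))/7 = 4 + sqrt(5))
11666 - s((-7 + I(5, 6))*7) = 11666 - (4 + sqrt(5)) = 11666 + (-4 - sqrt(5)) = 11662 - sqrt(5)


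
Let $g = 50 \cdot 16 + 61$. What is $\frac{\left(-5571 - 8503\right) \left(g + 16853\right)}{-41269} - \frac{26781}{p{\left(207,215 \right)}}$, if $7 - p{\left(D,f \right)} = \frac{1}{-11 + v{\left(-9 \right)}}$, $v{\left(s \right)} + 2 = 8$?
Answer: $\frac{1149640217}{495228} \approx 2321.4$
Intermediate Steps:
$v{\left(s \right)} = 6$ ($v{\left(s \right)} = -2 + 8 = 6$)
$p{\left(D,f \right)} = \frac{36}{5}$ ($p{\left(D,f \right)} = 7 - \frac{1}{-11 + 6} = 7 - \frac{1}{-5} = 7 - - \frac{1}{5} = 7 + \frac{1}{5} = \frac{36}{5}$)
$g = 861$ ($g = 800 + 61 = 861$)
$\frac{\left(-5571 - 8503\right) \left(g + 16853\right)}{-41269} - \frac{26781}{p{\left(207,215 \right)}} = \frac{\left(-5571 - 8503\right) \left(861 + 16853\right)}{-41269} - \frac{26781}{\frac{36}{5}} = \left(-14074\right) 17714 \left(- \frac{1}{41269}\right) - \frac{44635}{12} = \left(-249306836\right) \left(- \frac{1}{41269}\right) - \frac{44635}{12} = \frac{249306836}{41269} - \frac{44635}{12} = \frac{1149640217}{495228}$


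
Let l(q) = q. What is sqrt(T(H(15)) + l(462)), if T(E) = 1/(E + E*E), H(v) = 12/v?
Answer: sqrt(16657)/6 ≈ 21.510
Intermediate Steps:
T(E) = 1/(E + E**2)
sqrt(T(H(15)) + l(462)) = sqrt(1/(((12/15))*(1 + 12/15)) + 462) = sqrt(1/(((12*(1/15)))*(1 + 12*(1/15))) + 462) = sqrt(1/((4/5)*(1 + 4/5)) + 462) = sqrt(5/(4*(9/5)) + 462) = sqrt((5/4)*(5/9) + 462) = sqrt(25/36 + 462) = sqrt(16657/36) = sqrt(16657)/6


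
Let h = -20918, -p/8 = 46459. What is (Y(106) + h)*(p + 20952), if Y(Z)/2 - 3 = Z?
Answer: 7259904000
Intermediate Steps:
p = -371672 (p = -8*46459 = -371672)
Y(Z) = 6 + 2*Z
(Y(106) + h)*(p + 20952) = ((6 + 2*106) - 20918)*(-371672 + 20952) = ((6 + 212) - 20918)*(-350720) = (218 - 20918)*(-350720) = -20700*(-350720) = 7259904000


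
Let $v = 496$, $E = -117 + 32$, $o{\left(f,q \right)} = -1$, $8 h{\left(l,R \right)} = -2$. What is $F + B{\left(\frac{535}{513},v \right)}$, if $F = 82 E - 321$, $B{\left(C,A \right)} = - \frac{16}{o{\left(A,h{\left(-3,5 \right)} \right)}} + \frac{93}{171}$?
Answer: $- \frac{414644}{57} \approx -7274.5$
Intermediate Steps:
$h{\left(l,R \right)} = - \frac{1}{4}$ ($h{\left(l,R \right)} = \frac{1}{8} \left(-2\right) = - \frac{1}{4}$)
$E = -85$
$B{\left(C,A \right)} = \frac{943}{57}$ ($B{\left(C,A \right)} = - \frac{16}{-1} + \frac{93}{171} = \left(-16\right) \left(-1\right) + 93 \cdot \frac{1}{171} = 16 + \frac{31}{57} = \frac{943}{57}$)
$F = -7291$ ($F = 82 \left(-85\right) - 321 = -6970 - 321 = -7291$)
$F + B{\left(\frac{535}{513},v \right)} = -7291 + \frac{943}{57} = - \frac{414644}{57}$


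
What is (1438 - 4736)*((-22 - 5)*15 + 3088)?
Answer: -8848534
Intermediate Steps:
(1438 - 4736)*((-22 - 5)*15 + 3088) = -3298*(-27*15 + 3088) = -3298*(-405 + 3088) = -3298*2683 = -8848534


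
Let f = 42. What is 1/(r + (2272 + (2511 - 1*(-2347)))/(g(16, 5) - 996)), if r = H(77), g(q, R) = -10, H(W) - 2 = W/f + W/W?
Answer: -3018/6803 ≈ -0.44363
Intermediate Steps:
H(W) = 3 + W/42 (H(W) = 2 + (W/42 + W/W) = 2 + (W*(1/42) + 1) = 2 + (W/42 + 1) = 2 + (1 + W/42) = 3 + W/42)
r = 29/6 (r = 3 + (1/42)*77 = 3 + 11/6 = 29/6 ≈ 4.8333)
1/(r + (2272 + (2511 - 1*(-2347)))/(g(16, 5) - 996)) = 1/(29/6 + (2272 + (2511 - 1*(-2347)))/(-10 - 996)) = 1/(29/6 + (2272 + (2511 + 2347))/(-1006)) = 1/(29/6 + (2272 + 4858)*(-1/1006)) = 1/(29/6 + 7130*(-1/1006)) = 1/(29/6 - 3565/503) = 1/(-6803/3018) = -3018/6803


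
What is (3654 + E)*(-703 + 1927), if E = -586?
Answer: 3755232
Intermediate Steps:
(3654 + E)*(-703 + 1927) = (3654 - 586)*(-703 + 1927) = 3068*1224 = 3755232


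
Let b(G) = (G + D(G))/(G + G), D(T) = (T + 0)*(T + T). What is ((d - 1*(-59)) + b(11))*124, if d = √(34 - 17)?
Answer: 8742 + 124*√17 ≈ 9253.3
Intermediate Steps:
d = √17 ≈ 4.1231
D(T) = 2*T² (D(T) = T*(2*T) = 2*T²)
b(G) = (G + 2*G²)/(2*G) (b(G) = (G + 2*G²)/(G + G) = (G + 2*G²)/((2*G)) = (G + 2*G²)*(1/(2*G)) = (G + 2*G²)/(2*G))
((d - 1*(-59)) + b(11))*124 = ((√17 - 1*(-59)) + (½ + 11))*124 = ((√17 + 59) + 23/2)*124 = ((59 + √17) + 23/2)*124 = (141/2 + √17)*124 = 8742 + 124*√17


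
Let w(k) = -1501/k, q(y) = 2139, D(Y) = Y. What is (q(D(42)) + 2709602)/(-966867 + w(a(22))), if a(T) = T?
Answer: -59658302/21272575 ≈ -2.8045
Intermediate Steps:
(q(D(42)) + 2709602)/(-966867 + w(a(22))) = (2139 + 2709602)/(-966867 - 1501/22) = 2711741/(-966867 - 1501*1/22) = 2711741/(-966867 - 1501/22) = 2711741/(-21272575/22) = 2711741*(-22/21272575) = -59658302/21272575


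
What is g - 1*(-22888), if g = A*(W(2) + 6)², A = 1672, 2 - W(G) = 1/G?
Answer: 116938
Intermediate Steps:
W(G) = 2 - 1/G
g = 94050 (g = 1672*((2 - 1/2) + 6)² = 1672*((2 - 1*½) + 6)² = 1672*((2 - ½) + 6)² = 1672*(3/2 + 6)² = 1672*(15/2)² = 1672*(225/4) = 94050)
g - 1*(-22888) = 94050 - 1*(-22888) = 94050 + 22888 = 116938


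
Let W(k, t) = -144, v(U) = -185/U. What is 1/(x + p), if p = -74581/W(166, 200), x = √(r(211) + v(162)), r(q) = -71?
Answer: 826128/427986269 - 1152*I*√23374/5563821497 ≈ 0.0019303 - 3.1655e-5*I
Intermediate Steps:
x = I*√23374/18 (x = √(-71 - 185/162) = √(-11687/162) = I*√23374/18 ≈ 8.4936*I)
p = 74581/144 (p = -74581/(-144) = -74581*(-1/144) = 74581/144 ≈ 517.92)
1/(x + p) = 1/(I*√23374/18 + 74581/144) = 1/(74581/144 + I*√23374/18)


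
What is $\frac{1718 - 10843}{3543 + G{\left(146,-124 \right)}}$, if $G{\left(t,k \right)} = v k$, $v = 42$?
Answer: $\frac{1825}{333} \approx 5.4805$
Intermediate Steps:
$G{\left(t,k \right)} = 42 k$
$\frac{1718 - 10843}{3543 + G{\left(146,-124 \right)}} = \frac{1718 - 10843}{3543 + 42 \left(-124\right)} = - \frac{9125}{3543 - 5208} = - \frac{9125}{-1665} = \left(-9125\right) \left(- \frac{1}{1665}\right) = \frac{1825}{333}$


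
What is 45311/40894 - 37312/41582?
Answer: 25591791/121461022 ≈ 0.21070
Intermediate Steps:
45311/40894 - 37312/41582 = 45311*(1/40894) - 37312*1/41582 = 6473/5842 - 18656/20791 = 25591791/121461022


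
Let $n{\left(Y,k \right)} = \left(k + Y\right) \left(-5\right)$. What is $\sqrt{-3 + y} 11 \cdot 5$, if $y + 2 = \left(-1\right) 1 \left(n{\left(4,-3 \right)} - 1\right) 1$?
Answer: $55$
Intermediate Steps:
$n{\left(Y,k \right)} = - 5 Y - 5 k$ ($n{\left(Y,k \right)} = \left(Y + k\right) \left(-5\right) = - 5 Y - 5 k$)
$y = 4$ ($y = -2 + \left(-1\right) 1 \left(\left(\left(-5\right) 4 - -15\right) - 1\right) 1 = -2 - \left(\left(-20 + 15\right) - 1\right) 1 = -2 - \left(-5 - 1\right) 1 = -2 - \left(-6\right) 1 = -2 - -6 = -2 + 6 = 4$)
$\sqrt{-3 + y} 11 \cdot 5 = \sqrt{-3 + 4} \cdot 11 \cdot 5 = \sqrt{1} \cdot 11 \cdot 5 = 1 \cdot 11 \cdot 5 = 11 \cdot 5 = 55$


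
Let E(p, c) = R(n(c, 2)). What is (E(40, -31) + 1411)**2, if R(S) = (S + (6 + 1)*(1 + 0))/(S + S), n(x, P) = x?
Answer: 1914325009/961 ≈ 1.9920e+6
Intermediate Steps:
R(S) = (7 + S)/(2*S) (R(S) = (S + 7*1)/((2*S)) = (S + 7)*(1/(2*S)) = (7 + S)*(1/(2*S)) = (7 + S)/(2*S))
E(p, c) = (7 + c)/(2*c)
(E(40, -31) + 1411)**2 = ((1/2)*(7 - 31)/(-31) + 1411)**2 = ((1/2)*(-1/31)*(-24) + 1411)**2 = (12/31 + 1411)**2 = (43753/31)**2 = 1914325009/961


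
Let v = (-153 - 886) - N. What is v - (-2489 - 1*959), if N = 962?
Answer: 1447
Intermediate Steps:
v = -2001 (v = (-153 - 886) - 1*962 = -1039 - 962 = -2001)
v - (-2489 - 1*959) = -2001 - (-2489 - 1*959) = -2001 - (-2489 - 959) = -2001 - 1*(-3448) = -2001 + 3448 = 1447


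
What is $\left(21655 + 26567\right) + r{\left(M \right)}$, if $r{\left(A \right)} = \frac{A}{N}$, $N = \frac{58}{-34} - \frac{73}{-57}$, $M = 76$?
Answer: $\frac{4948455}{103} \approx 48043.0$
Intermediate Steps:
$N = - \frac{412}{969}$ ($N = 58 \left(- \frac{1}{34}\right) - - \frac{73}{57} = - \frac{29}{17} + \frac{73}{57} = - \frac{412}{969} \approx -0.42518$)
$r{\left(A \right)} = - \frac{969 A}{412}$ ($r{\left(A \right)} = \frac{A}{- \frac{412}{969}} = A \left(- \frac{969}{412}\right) = - \frac{969 A}{412}$)
$\left(21655 + 26567\right) + r{\left(M \right)} = \left(21655 + 26567\right) - \frac{18411}{103} = 48222 - \frac{18411}{103} = \frac{4948455}{103}$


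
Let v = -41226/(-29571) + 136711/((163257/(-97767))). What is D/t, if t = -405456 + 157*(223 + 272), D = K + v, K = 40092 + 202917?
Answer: -86437096171042/175802921530503 ≈ -0.49167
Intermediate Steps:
v = -43914895670705/536408083 (v = -41226*(-1/29571) + 136711/((163257*(-1/97767))) = 13742/9857 + 136711/(-54419/32589) = 13742/9857 + 136711*(-32589/54419) = 13742/9857 - 4455274779/54419 = -43914895670705/536408083 ≈ -81869.)
K = 243009
D = 86437096171042/536408083 (D = 243009 - 43914895670705/536408083 = 86437096171042/536408083 ≈ 1.6114e+5)
t = -327741 (t = -405456 + 157*495 = -405456 + 77715 = -327741)
D/t = (86437096171042/536408083)/(-327741) = (86437096171042/536408083)*(-1/327741) = -86437096171042/175802921530503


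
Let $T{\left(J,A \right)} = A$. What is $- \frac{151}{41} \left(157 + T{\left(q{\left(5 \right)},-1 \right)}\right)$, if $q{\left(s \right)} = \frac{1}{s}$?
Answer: $- \frac{23556}{41} \approx -574.54$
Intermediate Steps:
$- \frac{151}{41} \left(157 + T{\left(q{\left(5 \right)},-1 \right)}\right) = - \frac{151}{41} \left(157 - 1\right) = \left(-151\right) \frac{1}{41} \cdot 156 = \left(- \frac{151}{41}\right) 156 = - \frac{23556}{41}$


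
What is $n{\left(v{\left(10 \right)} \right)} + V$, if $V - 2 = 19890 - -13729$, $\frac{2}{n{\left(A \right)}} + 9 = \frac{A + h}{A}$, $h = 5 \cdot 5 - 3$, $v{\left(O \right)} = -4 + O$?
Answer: $\frac{437067}{13} \approx 33621.0$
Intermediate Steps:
$h = 22$ ($h = 25 - 3 = 22$)
$n{\left(A \right)} = \frac{2}{-9 + \frac{22 + A}{A}}$ ($n{\left(A \right)} = \frac{2}{-9 + \frac{A + 22}{A}} = \frac{2}{-9 + \frac{22 + A}{A}}$)
$V = 33621$ ($V = 2 + \left(19890 - -13729\right) = 2 + \left(19890 + 13729\right) = 2 + 33619 = 33621$)
$n{\left(v{\left(10 \right)} \right)} + V = - \frac{-4 + 10}{-11 + 4 \left(-4 + 10\right)} + 33621 = \left(-1\right) 6 \frac{1}{-11 + 4 \cdot 6} + 33621 = \left(-1\right) 6 \frac{1}{-11 + 24} + 33621 = \left(-1\right) 6 \cdot \frac{1}{13} + 33621 = - \frac{6}{13} + 33621 = \frac{437067}{13}$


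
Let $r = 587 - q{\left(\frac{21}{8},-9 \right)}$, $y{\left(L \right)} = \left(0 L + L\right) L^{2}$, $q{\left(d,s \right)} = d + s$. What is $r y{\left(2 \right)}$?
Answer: $4747$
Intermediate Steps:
$y{\left(L \right)} = L^{3}$ ($y{\left(L \right)} = \left(0 + L\right) L^{2} = L L^{2} = L^{3}$)
$r = \frac{4747}{8}$ ($r = 587 - \left(\frac{21}{8} - 9\right) = 587 - - \frac{51}{8} = 587 + \frac{51}{8} = \frac{4747}{8} \approx 593.38$)
$r y{\left(2 \right)} = \frac{4747 \cdot 2^{3}}{8} = \frac{4747}{8} \cdot 8 = 4747$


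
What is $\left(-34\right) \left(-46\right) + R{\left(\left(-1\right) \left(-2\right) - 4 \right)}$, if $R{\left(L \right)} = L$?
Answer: $1562$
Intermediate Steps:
$\left(-34\right) \left(-46\right) + R{\left(\left(-1\right) \left(-2\right) - 4 \right)} = \left(-34\right) \left(-46\right) - 2 = 1564 + \left(2 - 4\right) = 1564 - 2 = 1562$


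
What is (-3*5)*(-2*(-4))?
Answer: -120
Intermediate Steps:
(-3*5)*(-2*(-4)) = -15*8 = -120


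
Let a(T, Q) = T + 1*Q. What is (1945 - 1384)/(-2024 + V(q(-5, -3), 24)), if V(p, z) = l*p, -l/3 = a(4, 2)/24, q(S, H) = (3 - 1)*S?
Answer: -1122/4033 ≈ -0.27820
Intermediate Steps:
a(T, Q) = Q + T (a(T, Q) = T + Q = Q + T)
q(S, H) = 2*S
l = -¾ (l = -3*(2 + 4)/24 = -18/24 = -3*¼ = -¾ ≈ -0.75000)
V(p, z) = -3*p/4
(1945 - 1384)/(-2024 + V(q(-5, -3), 24)) = (1945 - 1384)/(-2024 - 3*(-5)/2) = 561/(-2024 - ¾*(-10)) = 561/(-2024 + 15/2) = 561/(-4033/2) = 561*(-2/4033) = -1122/4033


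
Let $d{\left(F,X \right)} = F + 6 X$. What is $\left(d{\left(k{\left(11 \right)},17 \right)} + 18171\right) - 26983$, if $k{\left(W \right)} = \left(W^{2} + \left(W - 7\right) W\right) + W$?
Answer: $-8534$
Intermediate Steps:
$k{\left(W \right)} = W + W^{2} + W \left(-7 + W\right)$ ($k{\left(W \right)} = \left(W^{2} + \left(-7 + W\right) W\right) + W = \left(W^{2} + W \left(-7 + W\right)\right) + W = W + W^{2} + W \left(-7 + W\right)$)
$\left(d{\left(k{\left(11 \right)},17 \right)} + 18171\right) - 26983 = \left(\left(2 \cdot 11 \left(-3 + 11\right) + 6 \cdot 17\right) + 18171\right) - 26983 = \left(\left(2 \cdot 11 \cdot 8 + 102\right) + 18171\right) - 26983 = \left(\left(176 + 102\right) + 18171\right) - 26983 = \left(278 + 18171\right) - 26983 = 18449 - 26983 = -8534$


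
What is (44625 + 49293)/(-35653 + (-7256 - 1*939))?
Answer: -15653/7308 ≈ -2.1419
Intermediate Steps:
(44625 + 49293)/(-35653 + (-7256 - 1*939)) = 93918/(-35653 + (-7256 - 939)) = 93918/(-35653 - 8195) = 93918/(-43848) = 93918*(-1/43848) = -15653/7308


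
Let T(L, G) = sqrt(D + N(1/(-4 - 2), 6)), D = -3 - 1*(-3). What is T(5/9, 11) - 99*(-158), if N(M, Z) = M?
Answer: 15642 + I*sqrt(6)/6 ≈ 15642.0 + 0.40825*I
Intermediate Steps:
D = 0 (D = -3 + 3 = 0)
T(L, G) = I*sqrt(6)/6 (T(L, G) = sqrt(0 + 1/(-4 - 2)) = sqrt(0 + 1/(-6)) = sqrt(0 - 1/6) = sqrt(-1/6) = I*sqrt(6)/6)
T(5/9, 11) - 99*(-158) = I*sqrt(6)/6 - 99*(-158) = I*sqrt(6)/6 + 15642 = 15642 + I*sqrt(6)/6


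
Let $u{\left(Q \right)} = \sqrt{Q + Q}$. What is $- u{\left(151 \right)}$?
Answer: $- \sqrt{302} \approx -17.378$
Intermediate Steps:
$u{\left(Q \right)} = \sqrt{2} \sqrt{Q}$ ($u{\left(Q \right)} = \sqrt{2 Q} = \sqrt{2} \sqrt{Q}$)
$- u{\left(151 \right)} = - \sqrt{2} \sqrt{151} = - \sqrt{302}$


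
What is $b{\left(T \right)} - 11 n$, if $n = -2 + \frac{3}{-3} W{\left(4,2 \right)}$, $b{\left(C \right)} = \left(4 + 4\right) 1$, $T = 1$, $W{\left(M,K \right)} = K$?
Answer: $52$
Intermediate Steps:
$b{\left(C \right)} = 8$ ($b{\left(C \right)} = 8 \cdot 1 = 8$)
$n = -4$ ($n = -2 + \frac{3}{-3} \cdot 2 = -2 + 3 \left(- \frac{1}{3}\right) 2 = -2 - 2 = -4$)
$b{\left(T \right)} - 11 n = 8 - -44 = 8 + 44 = 52$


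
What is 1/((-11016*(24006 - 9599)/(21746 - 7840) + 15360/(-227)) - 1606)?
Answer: -92843/1214994134 ≈ -7.6414e-5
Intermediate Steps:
1/((-11016*(24006 - 9599)/(21746 - 7840) + 15360/(-227)) - 1606) = 1/((-11016/(13906/14407) + 15360*(-1/227)) - 1606) = 1/((-11016/(13906*(1/14407)) - 15360/227) - 1606) = 1/((-11016/13906/14407 - 15360/227) - 1606) = 1/((-11016*14407/13906 - 15360/227) - 1606) = 1/((-4667868/409 - 15360/227) - 1606) = 1/(-1065888276/92843 - 1606) = 1/(-1214994134/92843) = -92843/1214994134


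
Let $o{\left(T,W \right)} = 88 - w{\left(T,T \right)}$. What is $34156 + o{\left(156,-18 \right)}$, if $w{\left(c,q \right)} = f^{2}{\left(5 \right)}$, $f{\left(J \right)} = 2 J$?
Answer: $34144$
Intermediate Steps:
$w{\left(c,q \right)} = 100$ ($w{\left(c,q \right)} = \left(2 \cdot 5\right)^{2} = 10^{2} = 100$)
$o{\left(T,W \right)} = -12$ ($o{\left(T,W \right)} = 88 - 100 = -12$)
$34156 + o{\left(156,-18 \right)} = 34156 - 12 = 34144$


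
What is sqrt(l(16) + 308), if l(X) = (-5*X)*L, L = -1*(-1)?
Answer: 2*sqrt(57) ≈ 15.100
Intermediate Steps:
L = 1
l(X) = -5*X (l(X) = -5*X*1 = -5*X)
sqrt(l(16) + 308) = sqrt(-5*16 + 308) = sqrt(-80 + 308) = sqrt(228) = 2*sqrt(57)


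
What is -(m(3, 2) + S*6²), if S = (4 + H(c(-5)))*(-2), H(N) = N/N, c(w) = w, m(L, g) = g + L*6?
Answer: 340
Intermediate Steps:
m(L, g) = g + 6*L
H(N) = 1
S = -10 (S = (4 + 1)*(-2) = 5*(-2) = -10)
-(m(3, 2) + S*6²) = -((2 + 6*3) - 10*6²) = -((2 + 18) - 10*36) = -(20 - 360) = -1*(-340) = 340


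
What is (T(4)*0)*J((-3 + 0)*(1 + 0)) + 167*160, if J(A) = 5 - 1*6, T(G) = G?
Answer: 26720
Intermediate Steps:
J(A) = -1 (J(A) = 5 - 6 = -1)
(T(4)*0)*J((-3 + 0)*(1 + 0)) + 167*160 = (4*0)*(-1) + 167*160 = 0*(-1) + 26720 = 0 + 26720 = 26720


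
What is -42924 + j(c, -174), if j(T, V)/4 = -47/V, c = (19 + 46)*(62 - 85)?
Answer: -3734294/87 ≈ -42923.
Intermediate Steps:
c = -1495 (c = 65*(-23) = -1495)
j(T, V) = -188/V (j(T, V) = 4*(-47/V) = -188/V)
-42924 + j(c, -174) = -42924 - 188/(-174) = -42924 - 188*(-1/174) = -42924 + 94/87 = -3734294/87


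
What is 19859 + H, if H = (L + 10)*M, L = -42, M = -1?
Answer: 19891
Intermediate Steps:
H = 32 (H = (-42 + 10)*(-1) = -32*(-1) = 32)
19859 + H = 19859 + 32 = 19891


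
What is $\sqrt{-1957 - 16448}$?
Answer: $3 i \sqrt{2045} \approx 135.67 i$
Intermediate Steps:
$\sqrt{-1957 - 16448} = \sqrt{-18405} = 3 i \sqrt{2045}$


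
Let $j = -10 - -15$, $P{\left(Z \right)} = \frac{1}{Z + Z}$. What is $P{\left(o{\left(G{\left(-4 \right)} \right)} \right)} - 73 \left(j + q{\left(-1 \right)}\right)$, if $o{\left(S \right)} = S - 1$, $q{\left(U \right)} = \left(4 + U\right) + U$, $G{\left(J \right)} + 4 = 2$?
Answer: $- \frac{3067}{6} \approx -511.17$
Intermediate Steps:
$G{\left(J \right)} = -2$ ($G{\left(J \right)} = -4 + 2 = -2$)
$q{\left(U \right)} = 4 + 2 U$
$o{\left(S \right)} = -1 + S$
$P{\left(Z \right)} = \frac{1}{2 Z}$
$j = 5$ ($j = -10 + 15 = 5$)
$P{\left(o{\left(G{\left(-4 \right)} \right)} \right)} - 73 \left(j + q{\left(-1 \right)}\right) = \frac{1}{2 \left(-1 - 2\right)} - 73 \left(5 + \left(4 + 2 \left(-1\right)\right)\right) = \frac{1}{2 \left(-3\right)} - 73 \left(5 + \left(4 - 2\right)\right) = \frac{1}{2} \left(- \frac{1}{3}\right) - 73 \left(5 + 2\right) = - \frac{1}{6} - 511 = - \frac{3067}{6}$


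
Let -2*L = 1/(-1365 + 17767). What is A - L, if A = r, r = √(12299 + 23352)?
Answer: 1/32804 + √35651 ≈ 188.81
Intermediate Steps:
L = -1/32804 (L = -1/(2*(-1365 + 17767)) = -½/16402 = -½*1/16402 = -1/32804 ≈ -3.0484e-5)
r = √35651 ≈ 188.81
A = √35651 ≈ 188.81
A - L = √35651 - 1*(-1/32804) = √35651 + 1/32804 = 1/32804 + √35651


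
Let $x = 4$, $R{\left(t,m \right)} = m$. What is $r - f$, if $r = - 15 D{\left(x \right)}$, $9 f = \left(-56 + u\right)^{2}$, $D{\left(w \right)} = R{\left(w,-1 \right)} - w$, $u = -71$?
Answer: $- \frac{15454}{9} \approx -1717.1$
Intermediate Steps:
$D{\left(w \right)} = -1 - w$
$f = \frac{16129}{9}$ ($f = \frac{\left(-56 - 71\right)^{2}}{9} = \frac{\left(-127\right)^{2}}{9} = \frac{1}{9} \cdot 16129 = \frac{16129}{9} \approx 1792.1$)
$r = 75$ ($r = - 15 \left(-1 - 4\right) = \left(-15\right) \left(-5\right) = 75$)
$r - f = 75 - \frac{16129}{9} = - \frac{15454}{9}$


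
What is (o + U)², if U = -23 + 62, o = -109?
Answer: 4900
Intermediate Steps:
U = 39
(o + U)² = (-109 + 39)² = (-70)² = 4900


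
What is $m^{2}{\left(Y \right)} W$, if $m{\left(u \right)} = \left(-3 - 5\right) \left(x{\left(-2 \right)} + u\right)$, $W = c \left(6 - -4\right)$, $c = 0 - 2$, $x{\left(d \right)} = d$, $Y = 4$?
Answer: $-5120$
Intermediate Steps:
$c = -2$ ($c = 0 - 2 = -2$)
$W = -20$ ($W = - 2 \left(6 - -4\right) = - 2 \left(6 + 4\right) = \left(-2\right) 10 = -20$)
$m{\left(u \right)} = 16 - 8 u$ ($m{\left(u \right)} = \left(-3 - 5\right) \left(-2 + u\right) = - 8 \left(-2 + u\right) = 16 - 8 u$)
$m^{2}{\left(Y \right)} W = \left(16 - 32\right)^{2} \left(-20\right) = \left(-16\right)^{2} \left(-20\right) = 256 \left(-20\right) = -5120$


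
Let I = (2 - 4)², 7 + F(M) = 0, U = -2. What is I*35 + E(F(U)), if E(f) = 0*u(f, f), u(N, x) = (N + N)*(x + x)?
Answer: 140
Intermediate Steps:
F(M) = -7 (F(M) = -7 + 0 = -7)
u(N, x) = 4*N*x (u(N, x) = (2*N)*(2*x) = 4*N*x)
E(f) = 0 (E(f) = 0*(4*f*f) = 0*(4*f²) = 0)
I = 4 (I = (-2)² = 4)
I*35 + E(F(U)) = 4*35 + 0 = 140 + 0 = 140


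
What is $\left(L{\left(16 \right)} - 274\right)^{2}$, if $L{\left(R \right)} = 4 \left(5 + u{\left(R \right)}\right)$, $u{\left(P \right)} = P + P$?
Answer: $15876$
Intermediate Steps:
$u{\left(P \right)} = 2 P$
$L{\left(R \right)} = 20 + 8 R$ ($L{\left(R \right)} = 4 \left(5 + 2 R\right) = 20 + 8 R$)
$\left(L{\left(16 \right)} - 274\right)^{2} = \left(\left(20 + 8 \cdot 16\right) - 274\right)^{2} = \left(\left(20 + 128\right) - 274\right)^{2} = \left(148 - 274\right)^{2} = \left(-126\right)^{2} = 15876$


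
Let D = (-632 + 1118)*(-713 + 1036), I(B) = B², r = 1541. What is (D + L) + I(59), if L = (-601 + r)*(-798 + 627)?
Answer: -281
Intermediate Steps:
L = -160740 (L = (-601 + 1541)*(-798 + 627) = 940*(-171) = -160740)
D = 156978 (D = 486*323 = 156978)
(D + L) + I(59) = (156978 - 160740) + 59² = -3762 + 3481 = -281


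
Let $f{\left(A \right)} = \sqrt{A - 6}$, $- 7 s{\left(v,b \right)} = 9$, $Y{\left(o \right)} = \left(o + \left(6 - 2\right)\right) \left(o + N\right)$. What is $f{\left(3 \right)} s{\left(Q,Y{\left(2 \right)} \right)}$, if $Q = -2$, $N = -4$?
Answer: $- \frac{9 i \sqrt{3}}{7} \approx - 2.2269 i$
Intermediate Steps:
$Y{\left(o \right)} = \left(-4 + o\right) \left(4 + o\right)$ ($Y{\left(o \right)} = \left(o + \left(6 - 2\right)\right) \left(o - 4\right) = \left(o + \left(6 - 2\right)\right) \left(-4 + o\right) = \left(o + 4\right) \left(-4 + o\right) = \left(4 + o\right) \left(-4 + o\right) = \left(-4 + o\right) \left(4 + o\right)$)
$s{\left(v,b \right)} = - \frac{9}{7}$ ($s{\left(v,b \right)} = \left(- \frac{1}{7}\right) 9 = - \frac{9}{7}$)
$f{\left(A \right)} = \sqrt{-6 + A}$
$f{\left(3 \right)} s{\left(Q,Y{\left(2 \right)} \right)} = \sqrt{-6 + 3} \left(- \frac{9}{7}\right) = \sqrt{-3} \left(- \frac{9}{7}\right) = i \sqrt{3} \left(- \frac{9}{7}\right) = - \frac{9 i \sqrt{3}}{7}$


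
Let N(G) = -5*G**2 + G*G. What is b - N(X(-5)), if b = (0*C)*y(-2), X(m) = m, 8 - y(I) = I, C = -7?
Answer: 100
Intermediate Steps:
y(I) = 8 - I
b = 0 (b = (0*(-7))*(8 - 1*(-2)) = 0*(8 + 2) = 0*10 = 0)
N(G) = -4*G**2 (N(G) = -5*G**2 + G**2 = -4*G**2)
b - N(X(-5)) = 0 - (-4)*(-5)**2 = 0 - (-4)*25 = 0 - 1*(-100) = 0 + 100 = 100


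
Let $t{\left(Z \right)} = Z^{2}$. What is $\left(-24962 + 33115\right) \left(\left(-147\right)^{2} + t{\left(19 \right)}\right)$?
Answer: $179121410$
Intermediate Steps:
$\left(-24962 + 33115\right) \left(\left(-147\right)^{2} + t{\left(19 \right)}\right) = \left(-24962 + 33115\right) \left(\left(-147\right)^{2} + 19^{2}\right) = 8153 \left(21609 + 361\right) = 8153 \cdot 21970 = 179121410$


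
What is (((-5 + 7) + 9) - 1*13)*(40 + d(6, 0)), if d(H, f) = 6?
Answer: -92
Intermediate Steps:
(((-5 + 7) + 9) - 1*13)*(40 + d(6, 0)) = (((-5 + 7) + 9) - 1*13)*(40 + 6) = ((2 + 9) - 13)*46 = (11 - 13)*46 = -2*46 = -92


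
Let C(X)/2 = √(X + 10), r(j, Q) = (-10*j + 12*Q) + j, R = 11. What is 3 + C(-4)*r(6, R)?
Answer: 3 + 156*√6 ≈ 385.12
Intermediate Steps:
r(j, Q) = -9*j + 12*Q
C(X) = 2*√(10 + X) (C(X) = 2*√(X + 10) = 2*√(10 + X))
3 + C(-4)*r(6, R) = 3 + (2*√(10 - 4))*(-9*6 + 12*11) = 3 + (2*√6)*(-54 + 132) = 3 + (2*√6)*78 = 3 + 156*√6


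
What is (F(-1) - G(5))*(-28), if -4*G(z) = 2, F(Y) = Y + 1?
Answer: -14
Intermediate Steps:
F(Y) = 1 + Y
G(z) = -1/2 (G(z) = -1/4*2 = -1/2)
(F(-1) - G(5))*(-28) = ((1 - 1) - 1*(-1/2))*(-28) = (0 + 1/2)*(-28) = (1/2)*(-28) = -14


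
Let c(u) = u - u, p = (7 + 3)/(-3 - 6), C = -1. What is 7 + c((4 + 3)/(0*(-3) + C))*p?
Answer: 7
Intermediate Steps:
p = -10/9 (p = 10/(-9) = 10*(-⅑) = -10/9 ≈ -1.1111)
c(u) = 0
7 + c((4 + 3)/(0*(-3) + C))*p = 7 + 0*(-10/9) = 7 + 0 = 7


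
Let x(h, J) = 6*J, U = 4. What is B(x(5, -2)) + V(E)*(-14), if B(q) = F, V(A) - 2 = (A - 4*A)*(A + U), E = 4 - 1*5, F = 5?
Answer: -149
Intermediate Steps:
E = -1 (E = 4 - 5 = -1)
V(A) = 2 - 3*A*(4 + A) (V(A) = 2 + (A - 4*A)*(A + 4) = 2 + (-3*A)*(4 + A) = 2 - 3*A*(4 + A))
B(q) = 5
B(x(5, -2)) + V(E)*(-14) = 5 + (2 - 12*(-1) - 3*(-1)²)*(-14) = 5 + (2 + 12 - 3*1)*(-14) = 5 + (2 + 12 - 3)*(-14) = 5 + 11*(-14) = 5 - 154 = -149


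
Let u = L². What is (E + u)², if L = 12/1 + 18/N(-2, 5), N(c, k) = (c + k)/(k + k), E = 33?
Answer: 27217089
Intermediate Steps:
N(c, k) = (c + k)/(2*k) (N(c, k) = (c + k)/((2*k)) = (c + k)*(1/(2*k)) = (c + k)/(2*k))
L = 72 (L = 12/1 + 18/(((½)*(-2 + 5)/5)) = 12*1 + 18/(((½)*(⅕)*3)) = 12 + 18/(3/10) = 12 + 18*(10/3) = 12 + 60 = 72)
u = 5184 (u = 72² = 5184)
(E + u)² = (33 + 5184)² = 5217² = 27217089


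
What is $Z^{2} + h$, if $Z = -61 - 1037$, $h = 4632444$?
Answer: $5838048$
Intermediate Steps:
$Z = -1098$
$Z^{2} + h = \left(-1098\right)^{2} + 4632444 = 1205604 + 4632444 = 5838048$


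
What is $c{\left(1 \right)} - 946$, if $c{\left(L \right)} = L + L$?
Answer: $-944$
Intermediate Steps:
$c{\left(L \right)} = 2 L$
$c{\left(1 \right)} - 946 = 2 \cdot 1 - 946 = 2 - 946 = -944$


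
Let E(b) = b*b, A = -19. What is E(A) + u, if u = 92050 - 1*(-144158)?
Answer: 236569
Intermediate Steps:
u = 236208 (u = 92050 + 144158 = 236208)
E(b) = b²
E(A) + u = (-19)² + 236208 = 361 + 236208 = 236569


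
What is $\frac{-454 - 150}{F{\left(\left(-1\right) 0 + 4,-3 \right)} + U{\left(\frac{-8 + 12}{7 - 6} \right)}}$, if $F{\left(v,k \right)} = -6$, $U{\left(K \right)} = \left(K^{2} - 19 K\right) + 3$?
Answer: $\frac{604}{63} \approx 9.5873$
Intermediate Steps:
$U{\left(K \right)} = 3 + K^{2} - 19 K$
$\frac{-454 - 150}{F{\left(\left(-1\right) 0 + 4,-3 \right)} + U{\left(\frac{-8 + 12}{7 - 6} \right)}} = \frac{-454 - 150}{-6 + \left(3 + \left(\frac{-8 + 12}{7 - 6}\right)^{2} - 19 \frac{-8 + 12}{7 - 6}\right)} = - \frac{604}{-6 + \left(3 + \left(\frac{4}{1}\right)^{2} - 19 \cdot \frac{4}{1}\right)} = - \frac{604}{-6 + \left(3 + \left(4 \cdot 1\right)^{2} - 19 \cdot 4 \cdot 1\right)} = - \frac{604}{-6 + \left(3 + 4^{2} - 76\right)} = - \frac{604}{-6 + \left(3 + 16 - 76\right)} = - \frac{604}{-6 - 57} = - \frac{604}{-63} = \left(-604\right) \left(- \frac{1}{63}\right) = \frac{604}{63}$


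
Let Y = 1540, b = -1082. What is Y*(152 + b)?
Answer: -1432200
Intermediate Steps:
Y*(152 + b) = 1540*(152 - 1082) = 1540*(-930) = -1432200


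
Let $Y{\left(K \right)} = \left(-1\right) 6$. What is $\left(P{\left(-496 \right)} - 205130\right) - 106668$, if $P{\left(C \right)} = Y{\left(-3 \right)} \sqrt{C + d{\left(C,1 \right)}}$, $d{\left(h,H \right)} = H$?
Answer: $-311798 - 18 i \sqrt{55} \approx -3.118 \cdot 10^{5} - 133.49 i$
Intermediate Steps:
$Y{\left(K \right)} = -6$
$P{\left(C \right)} = - 6 \sqrt{1 + C}$ ($P{\left(C \right)} = - 6 \sqrt{C + 1} = - 6 \sqrt{1 + C}$)
$\left(P{\left(-496 \right)} - 205130\right) - 106668 = \left(- 6 \sqrt{1 - 496} - 205130\right) - 106668 = \left(- 6 \sqrt{-495} - 205130\right) - 106668 = \left(- 6 \cdot 3 i \sqrt{55} - 205130\right) - 106668 = \left(- 18 i \sqrt{55} - 205130\right) - 106668 = \left(-205130 - 18 i \sqrt{55}\right) - 106668 = -311798 - 18 i \sqrt{55}$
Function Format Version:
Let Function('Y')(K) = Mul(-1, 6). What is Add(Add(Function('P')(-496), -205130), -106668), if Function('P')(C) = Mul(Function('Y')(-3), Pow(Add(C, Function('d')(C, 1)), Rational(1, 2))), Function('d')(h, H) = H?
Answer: Add(-311798, Mul(-18, I, Pow(55, Rational(1, 2)))) ≈ Add(-3.1180e+5, Mul(-133.49, I))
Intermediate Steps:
Function('Y')(K) = -6
Function('P')(C) = Mul(-6, Pow(Add(1, C), Rational(1, 2))) (Function('P')(C) = Mul(-6, Pow(Add(C, 1), Rational(1, 2))) = Mul(-6, Pow(Add(1, C), Rational(1, 2))))
Add(Add(Function('P')(-496), -205130), -106668) = Add(Add(Mul(-6, Pow(Add(1, -496), Rational(1, 2))), -205130), -106668) = Add(Add(Mul(-6, Pow(-495, Rational(1, 2))), -205130), -106668) = Add(Add(Mul(-6, Mul(3, I, Pow(55, Rational(1, 2)))), -205130), -106668) = Add(Add(Mul(-18, I, Pow(55, Rational(1, 2))), -205130), -106668) = Add(Add(-205130, Mul(-18, I, Pow(55, Rational(1, 2)))), -106668) = Add(-311798, Mul(-18, I, Pow(55, Rational(1, 2))))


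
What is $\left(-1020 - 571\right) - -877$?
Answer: $-714$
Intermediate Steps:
$\left(-1020 - 571\right) - -877 = -1591 + 877 = -714$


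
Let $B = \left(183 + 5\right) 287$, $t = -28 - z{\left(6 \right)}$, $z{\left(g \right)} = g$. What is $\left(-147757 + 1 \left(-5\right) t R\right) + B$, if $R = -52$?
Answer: $-102641$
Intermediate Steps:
$t = -34$ ($t = -28 - 6 = -34$)
$B = 53956$ ($B = 188 \cdot 287 = 53956$)
$\left(-147757 + 1 \left(-5\right) t R\right) + B = \left(-147757 + 1 \left(-5\right) \left(\left(-34\right) \left(-52\right)\right)\right) + 53956 = \left(-147757 - 8840\right) + 53956 = -156597 + 53956 = -102641$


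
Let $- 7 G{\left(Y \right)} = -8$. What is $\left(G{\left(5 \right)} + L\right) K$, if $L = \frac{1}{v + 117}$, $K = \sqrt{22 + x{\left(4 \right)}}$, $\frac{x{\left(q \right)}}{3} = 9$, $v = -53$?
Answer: $\frac{519}{64} \approx 8.1094$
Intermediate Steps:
$x{\left(q \right)} = 27$ ($x{\left(q \right)} = 3 \cdot 9 = 27$)
$G{\left(Y \right)} = \frac{8}{7}$ ($G{\left(Y \right)} = \left(- \frac{1}{7}\right) \left(-8\right) = \frac{8}{7}$)
$K = 7$ ($K = \sqrt{22 + 27} = \sqrt{49} = 7$)
$L = \frac{1}{64}$ ($L = \frac{1}{-53 + 117} = \frac{1}{64} \approx 0.015625$)
$\left(G{\left(5 \right)} + L\right) K = \left(\frac{8}{7} + \frac{1}{64}\right) 7 = \frac{519}{448} \cdot 7 = \frac{519}{64}$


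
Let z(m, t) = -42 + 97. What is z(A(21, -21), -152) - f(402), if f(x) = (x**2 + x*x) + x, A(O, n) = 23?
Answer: -323555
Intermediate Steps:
f(x) = x + 2*x**2 (f(x) = (x**2 + x**2) + x = 2*x**2 + x = x + 2*x**2)
z(m, t) = 55
z(A(21, -21), -152) - f(402) = 55 - 402*(1 + 2*402) = 55 - 402*(1 + 804) = 55 - 402*805 = 55 - 1*323610 = 55 - 323610 = -323555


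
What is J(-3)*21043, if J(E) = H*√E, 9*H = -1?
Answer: -21043*I*√3/9 ≈ -4049.7*I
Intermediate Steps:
H = -⅑ (H = (⅑)*(-1) = -⅑ ≈ -0.11111)
J(E) = -√E/9
J(-3)*21043 = -I*√3/9*21043 = -21043*I*√3/9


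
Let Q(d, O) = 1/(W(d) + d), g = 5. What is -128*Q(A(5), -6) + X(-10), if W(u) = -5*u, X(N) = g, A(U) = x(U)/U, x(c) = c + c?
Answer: 21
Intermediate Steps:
x(c) = 2*c
A(U) = 2 (A(U) = (2*U)/U = 2)
X(N) = 5
Q(d, O) = -1/(4*d) (Q(d, O) = 1/(-5*d + d) = 1/(-4*d) = -1/(4*d))
-128*Q(A(5), -6) + X(-10) = -(-32)/2 + 5 = -128*(-⅛) + 5 = 16 + 5 = 21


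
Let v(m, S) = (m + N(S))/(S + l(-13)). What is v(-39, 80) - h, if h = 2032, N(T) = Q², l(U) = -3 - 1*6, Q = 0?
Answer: -144311/71 ≈ -2032.5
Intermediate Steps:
l(U) = -9 (l(U) = -3 - 6 = -9)
N(T) = 0 (N(T) = 0² = 0)
v(m, S) = m/(-9 + S) (v(m, S) = (m + 0)/(S - 9) = m/(-9 + S))
v(-39, 80) - h = -39/(-9 + 80) - 1*2032 = -39/71 - 2032 = -144311/71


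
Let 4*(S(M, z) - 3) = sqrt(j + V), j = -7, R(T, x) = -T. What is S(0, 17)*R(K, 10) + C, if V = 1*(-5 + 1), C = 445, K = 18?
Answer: 391 - 9*I*sqrt(11)/2 ≈ 391.0 - 14.925*I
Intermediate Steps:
V = -4 (V = 1*(-4) = -4)
S(M, z) = 3 + I*sqrt(11)/4 (S(M, z) = 3 + sqrt(-7 - 4)/4 = 3 + sqrt(-11)/4 = 3 + (I*sqrt(11))/4 = 3 + I*sqrt(11)/4)
S(0, 17)*R(K, 10) + C = (3 + I*sqrt(11)/4)*(-1*18) + 445 = (3 + I*sqrt(11)/4)*(-18) + 445 = (-54 - 9*I*sqrt(11)/2) + 445 = 391 - 9*I*sqrt(11)/2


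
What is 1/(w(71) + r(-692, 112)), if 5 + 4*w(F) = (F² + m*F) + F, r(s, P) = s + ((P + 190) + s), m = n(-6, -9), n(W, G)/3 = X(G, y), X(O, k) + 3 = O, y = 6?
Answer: -4/1777 ≈ -0.0022510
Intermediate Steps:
X(O, k) = -3 + O
n(W, G) = -9 + 3*G (n(W, G) = 3*(-3 + G) = -9 + 3*G)
m = -36 (m = -9 + 3*(-9) = -9 - 27 = -36)
r(s, P) = 190 + P + 2*s (r(s, P) = s + ((190 + P) + s) = s + (190 + P + s) = 190 + P + 2*s)
w(F) = -5/4 - 35*F/4 + F²/4 (w(F) = -5/4 + ((F² - 36*F) + F)/4 = -5/4 + (F² - 35*F)/4 = -5/4 + (-35*F/4 + F²/4) = -5/4 - 35*F/4 + F²/4)
1/(w(71) + r(-692, 112)) = 1/((-5/4 - 35/4*71 + (¼)*71²) + (190 + 112 + 2*(-692))) = 1/((-5/4 - 2485/4 + (¼)*5041) + (190 + 112 - 1384)) = 1/((-5/4 - 2485/4 + 5041/4) - 1082) = 1/(2551/4 - 1082) = 1/(-1777/4) = -4/1777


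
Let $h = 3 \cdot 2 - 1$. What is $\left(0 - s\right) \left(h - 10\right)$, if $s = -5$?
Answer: $-25$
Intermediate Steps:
$h = 5$ ($h = 6 - 1 = 5$)
$\left(0 - s\right) \left(h - 10\right) = \left(0 - -5\right) \left(5 - 10\right) = \left(0 + 5\right) \left(-5\right) = 5 \left(-5\right) = -25$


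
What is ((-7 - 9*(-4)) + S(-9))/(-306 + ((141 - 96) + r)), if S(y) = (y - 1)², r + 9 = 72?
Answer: -43/66 ≈ -0.65152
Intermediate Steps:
r = 63 (r = -9 + 72 = 63)
S(y) = (-1 + y)²
((-7 - 9*(-4)) + S(-9))/(-306 + ((141 - 96) + r)) = ((-7 - 9*(-4)) + (-1 - 9)²)/(-306 + ((141 - 96) + 63)) = ((-7 + 36) + (-10)²)/(-306 + (45 + 63)) = (29 + 100)/(-306 + 108) = 129/(-198) = 129*(-1/198) = -43/66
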